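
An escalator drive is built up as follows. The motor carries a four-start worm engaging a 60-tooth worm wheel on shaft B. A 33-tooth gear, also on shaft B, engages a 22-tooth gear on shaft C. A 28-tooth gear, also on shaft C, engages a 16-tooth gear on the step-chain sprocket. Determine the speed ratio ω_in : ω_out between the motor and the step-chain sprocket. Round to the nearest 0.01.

5.71

Each stage contributes driven/driver: worm 60/4 = 15, gear mesh 22/33 = 0.66667, gear mesh 16/28 = 0.57143.
Overall: 15 × 0.66667 × 0.57143 = 5.7143.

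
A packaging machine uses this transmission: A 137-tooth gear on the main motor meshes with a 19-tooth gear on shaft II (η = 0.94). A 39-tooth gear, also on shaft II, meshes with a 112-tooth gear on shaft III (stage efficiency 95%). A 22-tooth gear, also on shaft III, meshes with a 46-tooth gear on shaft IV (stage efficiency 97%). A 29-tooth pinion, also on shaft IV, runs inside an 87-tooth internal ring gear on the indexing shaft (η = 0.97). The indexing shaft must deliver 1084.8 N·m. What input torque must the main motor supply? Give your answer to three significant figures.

Overall ratio R = 0.13869 × 2.8718 × 2.0909 × 3 = 2.4983; overall efficiency η = 0.94 × 0.95 × 0.97 × 0.97 = 0.8402.
Input torque = output torque / (R × η) = 1084.8 / (2.4983 × 0.8402) = 516.79 N·m.

517 N·m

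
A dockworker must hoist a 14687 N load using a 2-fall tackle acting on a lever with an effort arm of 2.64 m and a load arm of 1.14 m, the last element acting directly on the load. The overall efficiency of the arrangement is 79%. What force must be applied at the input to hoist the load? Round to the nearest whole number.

4014 N

Block-and-tackle MA = number of supporting rope parts = 2.
Lever MA = effort arm / load arm = 2.64/1.14 = 2.3158.
Combined ideal MA = 2 × 2.3158 = 4.6316.
Actual MA = 4.6316 × 0.79 = 3.6589.
Effort = load / actual MA = 14687 / 3.6589 = 4014 N.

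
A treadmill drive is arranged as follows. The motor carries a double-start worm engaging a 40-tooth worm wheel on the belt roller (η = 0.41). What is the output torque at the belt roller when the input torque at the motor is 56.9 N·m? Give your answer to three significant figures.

467 N·m

Worm: ratio = 40/2 = 20; torque at the belt roller = 56.9 × 20 × 0.41 = 466.58 N·m.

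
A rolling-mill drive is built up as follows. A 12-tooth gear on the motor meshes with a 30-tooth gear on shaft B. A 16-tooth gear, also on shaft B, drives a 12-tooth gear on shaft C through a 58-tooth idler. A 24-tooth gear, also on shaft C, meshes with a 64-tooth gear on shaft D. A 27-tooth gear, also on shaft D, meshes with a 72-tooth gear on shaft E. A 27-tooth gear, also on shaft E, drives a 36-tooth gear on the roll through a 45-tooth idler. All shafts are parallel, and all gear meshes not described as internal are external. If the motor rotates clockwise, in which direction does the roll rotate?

counterclockwise

the motor → shaft B: external mesh, 1 reversal → CCW.
shaft B → shaft C: driver → idler → driven is 2 external meshes, 2 reversals → CCW.
shaft C → shaft D: external mesh, 1 reversal → CW.
shaft D → shaft E: external mesh, 1 reversal → CCW.
shaft E → the roll: driver → idler → driven is 2 external meshes, 2 reversals → CCW.
7 reversals in total — an odd number — so the roll turns opposite to the motor.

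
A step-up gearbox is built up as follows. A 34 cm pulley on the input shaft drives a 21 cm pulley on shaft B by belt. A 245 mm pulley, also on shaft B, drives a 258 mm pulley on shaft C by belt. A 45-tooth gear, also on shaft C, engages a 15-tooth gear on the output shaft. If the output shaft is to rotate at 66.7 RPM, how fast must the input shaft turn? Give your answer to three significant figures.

Overall ratio R = 0.61765 × 1.0531 × 0.33333 = 0.21681.
Required input speed = output speed × R = 66.7 × 0.21681 = 14.461 RPM.

14.5 RPM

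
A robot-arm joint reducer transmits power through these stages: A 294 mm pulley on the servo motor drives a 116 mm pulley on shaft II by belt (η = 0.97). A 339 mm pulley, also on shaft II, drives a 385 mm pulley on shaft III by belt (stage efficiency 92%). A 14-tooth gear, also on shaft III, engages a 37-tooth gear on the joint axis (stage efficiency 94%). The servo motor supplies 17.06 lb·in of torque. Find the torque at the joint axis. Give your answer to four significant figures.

16.95 lb·in

Belt: ratio = 116/294 = 0.39456; torque at shaft II = 17.06 × 0.39456 × 0.97 = 6.5292 lb·in.
Belt: ratio = 385/339 = 1.1357; torque at shaft III = 6.5292 × 1.1357 × 0.92 = 6.822 lb·in.
Gear mesh: ratio = 37/14 = 2.6429; torque at the joint axis = 6.822 × 2.6429 × 0.94 = 16.948 lb·in.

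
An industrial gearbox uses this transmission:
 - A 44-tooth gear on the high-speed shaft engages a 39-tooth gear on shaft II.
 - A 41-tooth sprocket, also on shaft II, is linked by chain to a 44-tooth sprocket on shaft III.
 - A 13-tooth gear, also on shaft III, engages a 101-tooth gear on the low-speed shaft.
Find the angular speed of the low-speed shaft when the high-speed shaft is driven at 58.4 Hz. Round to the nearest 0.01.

the high-speed shaft → shaft II (gear mesh, 39/44): 58.4 ÷ 0.88636 = 65.887 Hz
shaft II → shaft III (chain, 44/41): 65.887 ÷ 1.0732 = 61.395 Hz
shaft III → the low-speed shaft (gear mesh, 101/13): 61.395 ÷ 7.7692 = 7.9023 Hz

7.90 Hz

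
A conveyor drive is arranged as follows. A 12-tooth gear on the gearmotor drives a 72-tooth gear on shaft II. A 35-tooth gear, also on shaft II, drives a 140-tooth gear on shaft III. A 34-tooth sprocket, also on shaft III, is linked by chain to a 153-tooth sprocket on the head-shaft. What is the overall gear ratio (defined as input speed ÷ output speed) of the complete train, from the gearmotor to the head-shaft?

Each stage contributes driven/driver: gear mesh 72/12 = 6, gear mesh 140/35 = 4, chain 153/34 = 4.5.
Overall: 6 × 4 × 4.5 = 108.

108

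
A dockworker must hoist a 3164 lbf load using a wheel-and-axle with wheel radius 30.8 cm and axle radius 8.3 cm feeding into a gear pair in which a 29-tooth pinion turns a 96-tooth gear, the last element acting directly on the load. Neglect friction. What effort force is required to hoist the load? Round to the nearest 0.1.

Wheel-and-axle MA = R/r = 30.8/8.3 = 3.7108.
Gear pair MA = 96/29 = 3.3103.
Combined ideal MA = 3.7108 × 3.3103 = 12.284.
Effort = load / MA = 3164 / 12.284 = 257.57 lbf.

257.6 lbf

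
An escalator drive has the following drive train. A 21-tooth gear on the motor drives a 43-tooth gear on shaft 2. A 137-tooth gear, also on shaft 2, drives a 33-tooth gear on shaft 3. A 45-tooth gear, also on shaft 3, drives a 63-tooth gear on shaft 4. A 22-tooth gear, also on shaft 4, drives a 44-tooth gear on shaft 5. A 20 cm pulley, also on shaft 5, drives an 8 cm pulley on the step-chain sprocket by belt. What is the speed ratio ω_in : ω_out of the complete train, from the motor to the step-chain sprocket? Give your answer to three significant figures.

Each stage contributes driven/driver: gear mesh 43/21 = 2.0476, gear mesh 33/137 = 0.24088, gear mesh 63/45 = 1.4, gear mesh 44/22 = 2, belt 8/20 = 0.4.
Overall: 2.0476 × 0.24088 × 1.4 × 2 × 0.4 = 0.55241.

0.552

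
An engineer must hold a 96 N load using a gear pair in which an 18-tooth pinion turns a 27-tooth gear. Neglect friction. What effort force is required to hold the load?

64 N

Gear pair MA = 27/18 = 1.5.
Effort = load / MA = 96 / 1.5 = 64 N.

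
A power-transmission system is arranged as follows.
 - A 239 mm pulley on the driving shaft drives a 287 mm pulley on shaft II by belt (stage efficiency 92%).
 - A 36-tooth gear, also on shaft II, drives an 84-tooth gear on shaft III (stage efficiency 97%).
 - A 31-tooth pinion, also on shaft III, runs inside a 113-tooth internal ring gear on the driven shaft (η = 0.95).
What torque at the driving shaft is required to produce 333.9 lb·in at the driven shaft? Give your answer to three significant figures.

38.6 lb·in

Overall ratio R = 1.2008 × 2.3333 × 3.6452 = 10.214; overall efficiency η = 0.92 × 0.97 × 0.95 = 0.8478.
Input torque = output torque / (R × η) = 333.9 / (10.214 × 0.8478) = 38.562 lb·in.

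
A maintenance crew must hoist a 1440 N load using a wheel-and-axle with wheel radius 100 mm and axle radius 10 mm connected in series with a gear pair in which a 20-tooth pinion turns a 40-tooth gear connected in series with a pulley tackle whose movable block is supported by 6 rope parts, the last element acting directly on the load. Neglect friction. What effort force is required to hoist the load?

Wheel-and-axle MA = R/r = 100/10 = 10.
Gear pair MA = 40/20 = 2.
Block-and-tackle MA = number of supporting rope parts = 6.
Combined ideal MA = 10 × 2 × 6 = 120.
Effort = load / MA = 1440 / 120 = 12 N.

12 N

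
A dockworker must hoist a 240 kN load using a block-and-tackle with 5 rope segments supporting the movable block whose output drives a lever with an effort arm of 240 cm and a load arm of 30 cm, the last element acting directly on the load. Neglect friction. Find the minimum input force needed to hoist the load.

6 kN

Block-and-tackle MA = number of supporting rope parts = 5.
Lever MA = effort arm / load arm = 240/30 = 8.
Combined ideal MA = 5 × 8 = 40.
Effort = load / MA = 240 / 40 = 6 kN.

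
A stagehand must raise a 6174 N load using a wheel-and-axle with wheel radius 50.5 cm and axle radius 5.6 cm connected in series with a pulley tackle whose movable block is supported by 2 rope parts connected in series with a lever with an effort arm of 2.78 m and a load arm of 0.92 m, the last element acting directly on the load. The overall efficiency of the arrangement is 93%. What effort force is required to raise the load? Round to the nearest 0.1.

Wheel-and-axle MA = R/r = 50.5/5.6 = 9.0179.
Block-and-tackle MA = number of supporting rope parts = 2.
Lever MA = effort arm / load arm = 2.78/0.92 = 3.0217.
Combined ideal MA = 9.0179 × 2 × 3.0217 = 54.499.
Actual MA = 54.499 × 0.93 = 50.684.
Effort = load / actual MA = 6174 / 50.684 = 121.81 N.

121.8 N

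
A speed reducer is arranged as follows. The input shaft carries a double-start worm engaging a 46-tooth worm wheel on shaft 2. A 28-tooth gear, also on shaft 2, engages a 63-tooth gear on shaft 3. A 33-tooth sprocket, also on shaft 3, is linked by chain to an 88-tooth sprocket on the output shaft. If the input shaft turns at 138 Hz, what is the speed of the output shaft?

1 Hz

the input shaft → shaft 2 (worm, 46/2): 138 ÷ 23 = 6 Hz
shaft 2 → shaft 3 (gear mesh, 63/28): 6 ÷ 2.25 = 2.6667 Hz
shaft 3 → the output shaft (chain, 88/33): 2.6667 ÷ 2.6667 = 1 Hz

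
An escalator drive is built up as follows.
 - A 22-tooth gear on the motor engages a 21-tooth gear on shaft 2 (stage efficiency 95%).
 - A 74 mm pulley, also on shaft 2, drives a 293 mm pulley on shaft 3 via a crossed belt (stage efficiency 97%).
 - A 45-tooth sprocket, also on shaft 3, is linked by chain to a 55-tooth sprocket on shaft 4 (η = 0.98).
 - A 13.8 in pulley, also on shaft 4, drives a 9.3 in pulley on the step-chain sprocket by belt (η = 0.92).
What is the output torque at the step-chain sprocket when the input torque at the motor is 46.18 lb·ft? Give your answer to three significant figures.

119 lb·ft

After the gear mesh (21/22): 46.18 × 0.95455 × 0.95 = 41.877 lb·ft
After the belt (293/74): 41.877 × 3.9595 × 0.97 = 160.84 lb·ft
After the chain (55/45): 160.84 × 1.2222 × 0.98 = 192.65 lb·ft
After the belt (9.3/13.8): 192.65 × 0.67391 × 0.92 = 119.44 lb·ft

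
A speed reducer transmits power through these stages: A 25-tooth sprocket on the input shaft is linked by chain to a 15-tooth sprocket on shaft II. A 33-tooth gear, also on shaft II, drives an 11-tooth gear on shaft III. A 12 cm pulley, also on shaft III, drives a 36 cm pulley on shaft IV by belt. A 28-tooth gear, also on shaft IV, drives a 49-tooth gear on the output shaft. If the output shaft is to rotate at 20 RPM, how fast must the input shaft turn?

21 RPM

Overall ratio R = 0.6 × 0.33333 × 3 × 1.75 = 1.05.
Required input speed = output speed × R = 20 × 1.05 = 21 RPM.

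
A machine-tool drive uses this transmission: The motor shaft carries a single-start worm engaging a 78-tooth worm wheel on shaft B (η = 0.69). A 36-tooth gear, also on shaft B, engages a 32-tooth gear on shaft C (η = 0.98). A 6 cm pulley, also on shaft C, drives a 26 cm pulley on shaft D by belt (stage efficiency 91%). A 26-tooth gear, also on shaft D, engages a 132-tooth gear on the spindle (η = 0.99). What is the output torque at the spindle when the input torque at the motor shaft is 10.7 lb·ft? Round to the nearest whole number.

worm 78/1 = 78 → τ = 10.7·78·0.69 = 575.87 lb·ft
gear mesh 32/36 = 0.88889 → τ = 575.87·0.88889·0.98 = 501.65 lb·ft
belt 26/6 = 4.3333 → τ = 501.65·4.3333·0.91 = 1978.2 lb·ft
gear mesh 132/26 = 5.0769 → τ = 1978.2·5.0769·0.99 = 9942.6 lb·ft

9943 lb·ft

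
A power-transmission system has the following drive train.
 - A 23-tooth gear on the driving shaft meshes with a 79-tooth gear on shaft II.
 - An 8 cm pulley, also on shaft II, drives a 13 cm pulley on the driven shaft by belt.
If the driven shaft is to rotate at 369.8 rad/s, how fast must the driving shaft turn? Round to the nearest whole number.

Overall ratio R = 3.4348 × 1.625 = 5.5815.
Required input speed = output speed × R = 369.8 × 5.5815 = 2064 rad/s.

2064 rad/s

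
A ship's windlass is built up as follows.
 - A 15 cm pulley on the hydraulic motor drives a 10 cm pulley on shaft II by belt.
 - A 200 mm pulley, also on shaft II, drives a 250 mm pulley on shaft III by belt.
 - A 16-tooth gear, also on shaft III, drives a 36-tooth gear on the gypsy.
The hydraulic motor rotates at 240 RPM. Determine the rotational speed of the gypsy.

belt 10/15 = 0.66667 → 240/0.66667 = 360 RPM
belt 250/200 = 1.25 → 360/1.25 = 288 RPM
gear mesh 36/16 = 2.25 → 288/2.25 = 128 RPM

128 RPM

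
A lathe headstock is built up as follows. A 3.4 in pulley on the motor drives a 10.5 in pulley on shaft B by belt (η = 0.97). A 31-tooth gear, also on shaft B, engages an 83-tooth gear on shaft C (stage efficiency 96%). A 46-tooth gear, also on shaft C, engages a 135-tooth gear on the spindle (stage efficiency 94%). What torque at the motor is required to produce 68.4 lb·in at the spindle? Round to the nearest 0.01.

Overall ratio R = 3.0882 × 2.6774 × 2.9348 = 24.266; overall efficiency η = 0.97 × 0.96 × 0.94 = 0.8753.
Input torque = output torque / (R × η) = 68.4 / (24.266 × 0.8753) = 3.2202 lb·in.

3.22 lb·in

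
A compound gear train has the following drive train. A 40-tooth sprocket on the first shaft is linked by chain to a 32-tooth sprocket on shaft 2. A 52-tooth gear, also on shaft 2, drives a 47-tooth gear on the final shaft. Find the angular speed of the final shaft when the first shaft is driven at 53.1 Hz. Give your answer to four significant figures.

73.44 Hz

chain 32/40 = 0.8 → 53.1/0.8 = 66.375 Hz
gear mesh 47/52 = 0.90385 → 66.375/0.90385 = 73.436 Hz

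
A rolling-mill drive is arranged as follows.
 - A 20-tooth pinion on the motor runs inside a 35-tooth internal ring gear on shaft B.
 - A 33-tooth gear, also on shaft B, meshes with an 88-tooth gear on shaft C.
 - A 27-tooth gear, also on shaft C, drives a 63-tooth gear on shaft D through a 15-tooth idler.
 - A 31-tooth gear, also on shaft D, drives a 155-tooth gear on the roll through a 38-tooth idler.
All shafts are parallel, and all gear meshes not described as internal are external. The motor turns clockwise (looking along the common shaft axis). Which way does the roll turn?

counterclockwise

the motor → shaft B: internal mesh, same direction → CW.
shaft B → shaft C: external mesh, 1 reversal → CCW.
shaft C → shaft D: driver → idler → driven is 2 external meshes, 2 reversals → CCW.
shaft D → the roll: driver → idler → driven is 2 external meshes, 2 reversals → CCW.
5 reversals in total — an odd number — so the roll turns opposite to the motor.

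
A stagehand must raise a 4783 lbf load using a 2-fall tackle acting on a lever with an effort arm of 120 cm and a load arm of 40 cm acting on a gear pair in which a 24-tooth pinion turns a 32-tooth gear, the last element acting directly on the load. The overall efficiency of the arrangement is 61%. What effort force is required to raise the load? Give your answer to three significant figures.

Block-and-tackle MA = number of supporting rope parts = 2.
Lever MA = effort arm / load arm = 120/40 = 3.
Gear pair MA = 32/24 = 1.3333.
Combined ideal MA = 2 × 3 × 1.3333 = 8.
Actual MA = 8 × 0.61 = 4.88.
Effort = load / actual MA = 4783 / 4.88 = 980.12 lbf.

980 lbf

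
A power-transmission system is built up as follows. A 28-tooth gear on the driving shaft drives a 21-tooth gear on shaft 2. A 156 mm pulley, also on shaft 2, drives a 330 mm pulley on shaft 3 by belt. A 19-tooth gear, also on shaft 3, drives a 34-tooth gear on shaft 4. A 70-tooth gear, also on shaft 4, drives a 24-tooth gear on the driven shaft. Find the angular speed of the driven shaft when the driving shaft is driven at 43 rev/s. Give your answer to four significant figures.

44.18 rev/s

the driving shaft → shaft 2 (gear mesh, 21/28): 43 ÷ 0.75 = 57.333 rev/s
shaft 2 → shaft 3 (belt, 330/156): 57.333 ÷ 2.1154 = 27.103 rev/s
shaft 3 → shaft 4 (gear mesh, 34/19): 27.103 ÷ 1.7895 = 15.146 rev/s
shaft 4 → the driven shaft (gear mesh, 24/70): 15.146 ÷ 0.34286 = 44.175 rev/s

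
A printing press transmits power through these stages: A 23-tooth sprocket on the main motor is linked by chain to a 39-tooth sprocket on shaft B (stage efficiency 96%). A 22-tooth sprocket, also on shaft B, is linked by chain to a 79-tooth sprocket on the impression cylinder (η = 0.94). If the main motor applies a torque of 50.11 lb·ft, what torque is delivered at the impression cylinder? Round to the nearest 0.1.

275.3 lb·ft

chain 39/23 = 1.6957 → τ = 50.11·1.6957·0.96 = 81.57 lb·ft
chain 79/22 = 3.5909 → τ = 81.57·3.5909·0.94 = 275.34 lb·ft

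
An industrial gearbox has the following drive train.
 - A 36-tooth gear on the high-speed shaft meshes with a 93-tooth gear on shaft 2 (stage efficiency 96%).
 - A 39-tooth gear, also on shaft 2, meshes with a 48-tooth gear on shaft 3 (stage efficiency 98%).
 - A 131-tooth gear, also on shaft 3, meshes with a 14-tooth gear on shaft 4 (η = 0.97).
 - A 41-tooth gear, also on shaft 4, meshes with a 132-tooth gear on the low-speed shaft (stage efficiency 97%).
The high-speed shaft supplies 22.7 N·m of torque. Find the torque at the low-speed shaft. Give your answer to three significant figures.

22.0 N·m

Gear mesh: ratio = 93/36 = 2.5833; torque at shaft 2 = 22.7 × 2.5833 × 0.96 = 56.296 N·m.
Gear mesh: ratio = 48/39 = 1.2308; torque at shaft 3 = 56.296 × 1.2308 × 0.98 = 67.902 N·m.
Gear mesh: ratio = 14/131 = 0.10687; torque at shaft 4 = 67.902 × 0.10687 × 0.97 = 7.039 N·m.
Gear mesh: ratio = 132/41 = 3.2195; torque at the low-speed shaft = 7.039 × 3.2195 × 0.97 = 21.982 N·m.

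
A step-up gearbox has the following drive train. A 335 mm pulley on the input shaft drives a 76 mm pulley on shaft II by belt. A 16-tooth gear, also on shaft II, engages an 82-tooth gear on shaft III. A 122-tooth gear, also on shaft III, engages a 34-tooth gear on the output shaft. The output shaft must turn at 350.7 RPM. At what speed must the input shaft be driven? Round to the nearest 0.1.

Overall ratio R = 0.22687 × 5.125 × 0.27869 = 0.32403.
Required input speed = output speed × R = 350.7 × 0.32403 = 113.64 RPM.

113.6 RPM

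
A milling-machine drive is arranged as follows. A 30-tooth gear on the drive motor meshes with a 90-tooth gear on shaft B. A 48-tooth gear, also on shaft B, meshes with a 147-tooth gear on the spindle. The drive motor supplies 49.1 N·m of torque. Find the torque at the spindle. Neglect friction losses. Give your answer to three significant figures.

Gear mesh: ratio = 90/30 = 3; torque at shaft B = 49.1 × 3 = 147.3 N·m.
Gear mesh: ratio = 147/48 = 3.0625; torque at the spindle = 147.3 × 3.0625 = 451.11 N·m.

451 N·m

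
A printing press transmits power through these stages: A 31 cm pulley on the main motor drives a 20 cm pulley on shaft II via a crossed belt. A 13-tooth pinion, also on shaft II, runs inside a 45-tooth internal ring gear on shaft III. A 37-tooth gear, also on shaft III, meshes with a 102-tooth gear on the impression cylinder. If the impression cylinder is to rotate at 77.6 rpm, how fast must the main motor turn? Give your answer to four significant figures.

Overall ratio R = 0.64516 × 3.4615 × 2.7568 = 6.1565.
Required input speed = output speed × R = 77.6 × 6.1565 = 477.75 rpm.

477.7 rpm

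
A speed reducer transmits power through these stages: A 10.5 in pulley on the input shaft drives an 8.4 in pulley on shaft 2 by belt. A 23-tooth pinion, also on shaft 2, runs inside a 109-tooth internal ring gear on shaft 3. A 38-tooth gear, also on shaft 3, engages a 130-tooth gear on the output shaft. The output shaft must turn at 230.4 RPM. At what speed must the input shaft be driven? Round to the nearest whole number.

2988 RPM

Overall ratio R = 0.8 × 4.7391 × 3.4211 = 12.97.
Required input speed = output speed × R = 230.4 × 12.97 = 2988.3 RPM.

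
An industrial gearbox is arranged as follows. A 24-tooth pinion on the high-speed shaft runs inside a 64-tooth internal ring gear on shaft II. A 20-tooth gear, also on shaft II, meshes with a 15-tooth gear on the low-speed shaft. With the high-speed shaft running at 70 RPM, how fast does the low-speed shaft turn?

35 RPM

the high-speed shaft → shaft II (internal gear, 64/24): 70 ÷ 2.6667 = 26.25 RPM
shaft II → the low-speed shaft (gear mesh, 15/20): 26.25 ÷ 0.75 = 35 RPM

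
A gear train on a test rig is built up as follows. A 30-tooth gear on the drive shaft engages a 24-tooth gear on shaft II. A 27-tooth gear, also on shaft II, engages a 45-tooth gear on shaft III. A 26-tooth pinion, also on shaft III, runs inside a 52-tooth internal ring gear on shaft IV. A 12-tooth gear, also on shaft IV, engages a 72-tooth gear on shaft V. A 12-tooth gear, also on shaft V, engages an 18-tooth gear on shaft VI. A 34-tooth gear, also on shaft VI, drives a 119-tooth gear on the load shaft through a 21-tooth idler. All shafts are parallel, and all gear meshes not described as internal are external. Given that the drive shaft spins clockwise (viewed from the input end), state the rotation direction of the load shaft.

the drive shaft → shaft II: external mesh, 1 reversal → CCW.
shaft II → shaft III: external mesh, 1 reversal → CW.
shaft III → shaft IV: internal mesh, same direction → CW.
shaft IV → shaft V: external mesh, 1 reversal → CCW.
shaft V → shaft VI: external mesh, 1 reversal → CW.
shaft VI → the load shaft: driver → idler → driven is 2 external meshes, 2 reversals → CW.
6 reversals in total — an even number — so the load shaft turns the same way as the drive shaft.

clockwise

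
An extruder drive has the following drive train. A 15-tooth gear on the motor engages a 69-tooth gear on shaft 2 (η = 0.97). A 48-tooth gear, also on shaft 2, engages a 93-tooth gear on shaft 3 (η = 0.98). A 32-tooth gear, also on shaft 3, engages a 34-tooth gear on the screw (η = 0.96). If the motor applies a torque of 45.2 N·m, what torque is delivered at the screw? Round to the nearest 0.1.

390.6 N·m

gear mesh 69/15 = 4.6 → τ = 45.2·4.6·0.97 = 201.68 N·m
gear mesh 93/48 = 1.9375 → τ = 201.68·1.9375·0.98 = 382.94 N·m
gear mesh 34/32 = 1.0625 → τ = 382.94·1.0625·0.96 = 390.6 N·m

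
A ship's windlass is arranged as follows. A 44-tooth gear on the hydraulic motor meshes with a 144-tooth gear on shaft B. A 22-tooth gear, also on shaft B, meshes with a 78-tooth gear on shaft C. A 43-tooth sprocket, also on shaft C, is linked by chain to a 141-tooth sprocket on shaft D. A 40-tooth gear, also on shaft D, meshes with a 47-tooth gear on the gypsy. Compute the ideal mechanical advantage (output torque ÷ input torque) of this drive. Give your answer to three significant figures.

44.7

Each stage contributes driven/driver: gear mesh 144/44 = 3.2727, gear mesh 78/22 = 3.5455, chain 141/43 = 3.2791, gear mesh 47/40 = 1.175.
Overall: 3.2727 × 3.5455 × 3.2791 × 1.175 = 44.706.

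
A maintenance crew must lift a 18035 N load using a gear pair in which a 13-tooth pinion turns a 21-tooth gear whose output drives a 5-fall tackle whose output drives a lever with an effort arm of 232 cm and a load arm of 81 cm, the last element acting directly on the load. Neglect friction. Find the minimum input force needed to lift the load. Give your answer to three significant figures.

Gear pair MA = 21/13 = 1.6154.
Block-and-tackle MA = number of supporting rope parts = 5.
Lever MA = effort arm / load arm = 232/81 = 2.8642.
Combined ideal MA = 1.6154 × 5 × 2.8642 = 23.134.
Effort = load / MA = 18035 / 23.134 = 779.59 N.

780 N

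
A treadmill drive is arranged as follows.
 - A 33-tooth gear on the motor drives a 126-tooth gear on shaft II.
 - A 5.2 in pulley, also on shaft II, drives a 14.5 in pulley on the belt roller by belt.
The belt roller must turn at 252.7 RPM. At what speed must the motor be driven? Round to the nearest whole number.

Overall ratio R = 3.8182 × 2.7885 = 10.647.
Required input speed = output speed × R = 252.7 × 10.647 = 2690.5 RPM.

2690 RPM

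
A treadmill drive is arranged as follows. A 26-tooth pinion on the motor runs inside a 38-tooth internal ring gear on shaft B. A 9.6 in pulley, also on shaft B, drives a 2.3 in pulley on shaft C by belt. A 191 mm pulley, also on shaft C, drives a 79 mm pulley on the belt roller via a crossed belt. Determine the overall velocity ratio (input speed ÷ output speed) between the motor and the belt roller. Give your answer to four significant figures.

0.1448

Each stage contributes driven/driver: internal gear 38/26 = 1.4615, belt 2.3/9.6 = 0.23958, belt 79/191 = 0.41361.
Overall: 1.4615 × 0.23958 × 0.41361 = 0.14483.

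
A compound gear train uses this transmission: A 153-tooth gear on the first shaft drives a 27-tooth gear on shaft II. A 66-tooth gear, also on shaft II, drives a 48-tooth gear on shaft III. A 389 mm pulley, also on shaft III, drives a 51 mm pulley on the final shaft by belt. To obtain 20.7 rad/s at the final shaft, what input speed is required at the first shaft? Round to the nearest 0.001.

Overall ratio R = 0.17647 × 0.72727 × 0.13111 = 0.016826.
Required input speed = output speed × R = 20.7 × 0.016826 = 0.34831 rad/s.

0.348 rad/s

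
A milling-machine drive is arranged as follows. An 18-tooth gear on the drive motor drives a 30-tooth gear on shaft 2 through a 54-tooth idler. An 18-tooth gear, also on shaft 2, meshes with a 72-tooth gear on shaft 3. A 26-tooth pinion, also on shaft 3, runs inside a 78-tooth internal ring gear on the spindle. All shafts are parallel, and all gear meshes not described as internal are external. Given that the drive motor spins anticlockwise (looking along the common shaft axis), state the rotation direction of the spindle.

the drive motor → shaft 2: driver → idler → driven is 2 external meshes, 2 reversals → CCW.
shaft 2 → shaft 3: external mesh, 1 reversal → CW.
shaft 3 → the spindle: internal mesh, same direction → CW.
3 reversals in total — an odd number — so the spindle turns opposite to the drive motor.

clockwise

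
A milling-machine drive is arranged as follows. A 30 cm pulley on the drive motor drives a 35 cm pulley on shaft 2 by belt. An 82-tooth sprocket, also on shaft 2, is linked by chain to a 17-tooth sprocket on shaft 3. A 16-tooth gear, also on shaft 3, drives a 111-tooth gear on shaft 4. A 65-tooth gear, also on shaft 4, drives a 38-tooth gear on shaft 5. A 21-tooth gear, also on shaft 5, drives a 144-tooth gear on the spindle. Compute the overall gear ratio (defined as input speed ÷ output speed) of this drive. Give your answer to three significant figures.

6.73

Each stage contributes driven/driver: belt 35/30 = 1.1667, chain 17/82 = 0.20732, gear mesh 111/16 = 6.9375, gear mesh 38/65 = 0.58462, gear mesh 144/21 = 6.8571.
Overall: 1.1667 × 0.20732 × 6.9375 × 0.58462 × 6.8571 = 6.7266.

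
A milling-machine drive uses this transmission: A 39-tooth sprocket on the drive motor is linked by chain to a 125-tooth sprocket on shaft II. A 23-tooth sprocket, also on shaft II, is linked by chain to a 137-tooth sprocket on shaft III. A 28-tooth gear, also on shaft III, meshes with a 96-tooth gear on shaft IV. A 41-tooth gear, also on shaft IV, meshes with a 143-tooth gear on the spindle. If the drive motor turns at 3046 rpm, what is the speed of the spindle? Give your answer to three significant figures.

13.3 rpm

Chain: ratio = 125/39 = 3.2051, so shaft II turns at 3046 / 3.2051 = 950.35 rpm.
Chain: ratio = 137/23 = 5.9565, so shaft III turns at 950.35 / 5.9565 = 159.55 rpm.
Gear mesh: ratio = 96/28 = 3.4286, so shaft IV turns at 159.55 / 3.4286 = 46.535 rpm.
Gear mesh: ratio = 143/41 = 3.4878, so the spindle turns at 46.535 / 3.4878 = 13.342 rpm.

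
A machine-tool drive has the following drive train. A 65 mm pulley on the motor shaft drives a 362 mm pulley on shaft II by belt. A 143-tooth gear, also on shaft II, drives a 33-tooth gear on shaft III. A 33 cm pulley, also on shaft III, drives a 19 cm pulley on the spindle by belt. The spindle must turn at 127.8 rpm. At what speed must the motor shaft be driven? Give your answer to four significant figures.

Overall ratio R = 5.5692 × 0.23077 × 0.57576 = 0.73997.
Required input speed = output speed × R = 127.8 × 0.73997 = 94.568 rpm.

94.57 rpm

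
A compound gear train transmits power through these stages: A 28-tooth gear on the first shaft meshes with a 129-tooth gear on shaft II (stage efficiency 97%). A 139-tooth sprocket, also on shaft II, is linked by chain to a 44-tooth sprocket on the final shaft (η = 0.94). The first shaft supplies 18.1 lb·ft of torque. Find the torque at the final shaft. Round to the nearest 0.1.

After the gear mesh (129/28): 18.1 × 4.6071 × 0.97 = 80.888 lb·ft
After the chain (44/139): 80.888 × 0.31655 × 0.94 = 24.068 lb·ft

24.1 lb·ft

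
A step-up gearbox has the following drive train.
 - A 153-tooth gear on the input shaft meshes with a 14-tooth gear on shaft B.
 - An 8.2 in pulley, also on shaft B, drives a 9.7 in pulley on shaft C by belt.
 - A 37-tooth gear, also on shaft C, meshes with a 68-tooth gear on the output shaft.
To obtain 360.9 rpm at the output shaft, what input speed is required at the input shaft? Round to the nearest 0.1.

Overall ratio R = 0.091503 × 1.1829 × 1.8378 = 0.19893.
Required input speed = output speed × R = 360.9 × 0.19893 = 71.794 rpm.

71.8 rpm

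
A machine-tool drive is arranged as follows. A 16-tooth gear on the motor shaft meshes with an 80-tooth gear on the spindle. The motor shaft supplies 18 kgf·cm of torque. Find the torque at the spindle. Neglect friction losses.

90 kgf·cm

gear mesh 80/16 = 5 → τ = 18·5 = 90 kgf·cm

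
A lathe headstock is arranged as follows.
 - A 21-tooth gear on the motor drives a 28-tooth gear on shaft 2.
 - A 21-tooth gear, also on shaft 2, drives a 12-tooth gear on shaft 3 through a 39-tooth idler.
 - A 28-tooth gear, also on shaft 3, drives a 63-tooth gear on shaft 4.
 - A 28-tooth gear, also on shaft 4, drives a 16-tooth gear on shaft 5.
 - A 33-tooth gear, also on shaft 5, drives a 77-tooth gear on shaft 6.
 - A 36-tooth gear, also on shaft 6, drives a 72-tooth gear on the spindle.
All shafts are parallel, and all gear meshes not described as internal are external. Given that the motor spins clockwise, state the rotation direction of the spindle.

the motor → shaft 2: external mesh, 1 reversal → CCW.
shaft 2 → shaft 3: driver → idler → driven is 2 external meshes, 2 reversals → CCW.
shaft 3 → shaft 4: external mesh, 1 reversal → CW.
shaft 4 → shaft 5: external mesh, 1 reversal → CCW.
shaft 5 → shaft 6: external mesh, 1 reversal → CW.
shaft 6 → the spindle: external mesh, 1 reversal → CCW.
7 reversals in total — an odd number — so the spindle turns opposite to the motor.

counterclockwise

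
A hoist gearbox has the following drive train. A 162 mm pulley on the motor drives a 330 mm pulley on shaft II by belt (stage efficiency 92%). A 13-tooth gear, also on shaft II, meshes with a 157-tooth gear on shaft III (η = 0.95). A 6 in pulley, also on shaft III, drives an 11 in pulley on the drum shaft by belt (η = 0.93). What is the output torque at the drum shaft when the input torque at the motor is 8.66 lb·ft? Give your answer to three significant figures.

317 lb·ft

Belt: ratio = 330/162 = 2.037; torque at shaft II = 8.66 × 2.037 × 0.92 = 16.229 lb·ft.
Gear mesh: ratio = 157/13 = 12.077; torque at shaft III = 16.229 × 12.077 × 0.95 = 186.2 lb·ft.
Belt: ratio = 11/6 = 1.8333; torque at the drum shaft = 186.2 × 1.8333 × 0.93 = 317.47 lb·ft.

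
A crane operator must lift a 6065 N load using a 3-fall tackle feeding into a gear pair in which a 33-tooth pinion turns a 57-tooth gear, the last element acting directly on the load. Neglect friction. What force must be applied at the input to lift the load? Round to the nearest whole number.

Block-and-tackle MA = number of supporting rope parts = 3.
Gear pair MA = 57/33 = 1.7273.
Combined ideal MA = 3 × 1.7273 = 5.1818.
Effort = load / MA = 6065 / 5.1818 = 1170.4 N.

1170 N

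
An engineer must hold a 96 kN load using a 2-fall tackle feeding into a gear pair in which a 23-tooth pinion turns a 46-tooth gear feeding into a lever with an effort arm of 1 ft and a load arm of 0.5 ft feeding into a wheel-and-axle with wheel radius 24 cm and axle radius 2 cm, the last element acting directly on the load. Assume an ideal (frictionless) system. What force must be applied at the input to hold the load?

1 kN

Block-and-tackle MA = number of supporting rope parts = 2.
Gear pair MA = 46/23 = 2.
Lever MA = effort arm / load arm = 1/0.5 = 2.
Wheel-and-axle MA = R/r = 24/2 = 12.
Combined ideal MA = 2 × 2 × 2 × 12 = 96.
Effort = load / MA = 96 / 96 = 1 kN.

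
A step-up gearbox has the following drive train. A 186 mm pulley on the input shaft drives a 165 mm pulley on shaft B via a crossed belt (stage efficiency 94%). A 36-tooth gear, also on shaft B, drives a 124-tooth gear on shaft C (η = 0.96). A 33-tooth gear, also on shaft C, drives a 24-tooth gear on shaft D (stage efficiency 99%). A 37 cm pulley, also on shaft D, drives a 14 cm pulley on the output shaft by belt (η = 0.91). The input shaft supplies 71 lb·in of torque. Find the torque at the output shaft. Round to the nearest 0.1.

Belt: ratio = 165/186 = 0.8871; torque at shaft B = 71 × 0.8871 × 0.94 = 59.205 lb·in.
Gear mesh: ratio = 124/36 = 3.4444; torque at shaft C = 59.205 × 3.4444 × 0.96 = 195.77 lb·in.
Gear mesh: ratio = 24/33 = 0.72727; torque at shaft D = 195.77 × 0.72727 × 0.99 = 140.95 lb·in.
Belt: ratio = 14/37 = 0.37838; torque at the output shaft = 140.95 × 0.37838 × 0.91 = 48.534 lb·in.

48.5 lb·in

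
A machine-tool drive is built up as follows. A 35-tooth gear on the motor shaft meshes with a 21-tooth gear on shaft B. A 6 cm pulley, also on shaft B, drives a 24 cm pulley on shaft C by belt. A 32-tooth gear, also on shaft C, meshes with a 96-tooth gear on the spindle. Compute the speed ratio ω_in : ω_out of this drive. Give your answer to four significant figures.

7.200

Each stage contributes driven/driver: gear mesh 21/35 = 0.6, belt 24/6 = 4, gear mesh 96/32 = 3.
Overall: 0.6 × 4 × 3 = 7.2.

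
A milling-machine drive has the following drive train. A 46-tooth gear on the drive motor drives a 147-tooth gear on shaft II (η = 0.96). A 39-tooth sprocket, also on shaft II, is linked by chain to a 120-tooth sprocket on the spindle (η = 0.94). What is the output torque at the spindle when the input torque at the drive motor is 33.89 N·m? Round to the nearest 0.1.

After the gear mesh (147/46): 33.89 × 3.1957 × 0.96 = 103.97 N·m
After the chain (120/39): 103.97 × 3.0769 × 0.94 = 300.71 N·m

300.7 N·m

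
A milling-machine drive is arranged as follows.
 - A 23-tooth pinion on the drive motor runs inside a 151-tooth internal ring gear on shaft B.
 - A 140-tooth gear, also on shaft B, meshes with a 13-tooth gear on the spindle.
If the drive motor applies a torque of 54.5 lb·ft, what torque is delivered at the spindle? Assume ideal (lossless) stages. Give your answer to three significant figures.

After the internal gear (151/23): 54.5 × 6.5652 = 357.8 lb·ft
After the gear mesh (13/140): 357.8 × 0.092857 = 33.225 lb·ft

33.2 lb·ft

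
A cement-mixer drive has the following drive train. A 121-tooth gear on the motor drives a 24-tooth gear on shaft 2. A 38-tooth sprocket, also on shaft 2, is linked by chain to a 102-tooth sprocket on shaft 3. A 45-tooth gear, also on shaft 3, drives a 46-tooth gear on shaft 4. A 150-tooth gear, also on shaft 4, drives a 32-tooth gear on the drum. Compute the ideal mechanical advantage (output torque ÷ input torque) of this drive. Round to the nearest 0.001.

Each stage contributes driven/driver: gear mesh 24/121 = 0.19835, chain 102/38 = 2.6842, gear mesh 46/45 = 1.0222, gear mesh 32/150 = 0.21333.
Overall: 0.19835 × 2.6842 × 1.0222 × 0.21333 = 0.1161.

0.116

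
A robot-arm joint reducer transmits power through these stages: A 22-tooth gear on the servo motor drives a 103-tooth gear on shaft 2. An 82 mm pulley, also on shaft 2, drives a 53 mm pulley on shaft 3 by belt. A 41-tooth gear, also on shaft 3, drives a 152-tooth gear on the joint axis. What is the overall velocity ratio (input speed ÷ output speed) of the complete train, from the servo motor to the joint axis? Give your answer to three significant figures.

Each stage contributes driven/driver: gear mesh 103/22 = 4.6818, belt 53/82 = 0.64634, gear mesh 152/41 = 3.7073.
Overall: 4.6818 × 0.64634 × 3.7073 = 11.219.

11.2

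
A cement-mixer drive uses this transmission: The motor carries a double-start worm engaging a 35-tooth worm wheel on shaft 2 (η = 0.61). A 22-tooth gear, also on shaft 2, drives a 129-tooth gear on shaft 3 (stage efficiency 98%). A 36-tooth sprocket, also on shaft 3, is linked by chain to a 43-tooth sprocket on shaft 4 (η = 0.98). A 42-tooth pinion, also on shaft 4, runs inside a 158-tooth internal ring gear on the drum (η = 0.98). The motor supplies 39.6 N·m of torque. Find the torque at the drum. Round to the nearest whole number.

After the worm (35/2): 39.6 × 17.5 × 0.61 = 422.73 N·m
After the gear mesh (129/22): 422.73 × 5.8636 × 0.98 = 2429.2 N·m
After the chain (43/36): 2429.2 × 1.1944 × 0.98 = 2843.5 N·m
After the internal gear (158/42): 2843.5 × 3.7619 × 0.98 = 10483 N·m

10483 N·m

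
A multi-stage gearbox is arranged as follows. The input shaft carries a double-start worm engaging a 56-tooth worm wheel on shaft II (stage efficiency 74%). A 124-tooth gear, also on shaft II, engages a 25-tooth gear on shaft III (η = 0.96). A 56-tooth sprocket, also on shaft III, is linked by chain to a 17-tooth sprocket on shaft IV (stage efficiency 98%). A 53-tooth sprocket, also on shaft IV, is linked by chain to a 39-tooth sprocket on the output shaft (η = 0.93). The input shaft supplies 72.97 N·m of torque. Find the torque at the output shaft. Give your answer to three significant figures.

After the worm (56/2): 72.97 × 28 × 0.74 = 1511.9 N·m
After the gear mesh (25/124): 1511.9 × 0.20161 × 0.96 = 292.63 N·m
After the chain (17/56): 292.63 × 0.30357 × 0.98 = 87.058 N·m
After the chain (39/53): 87.058 × 0.73585 × 0.93 = 59.578 N·m

59.6 N·m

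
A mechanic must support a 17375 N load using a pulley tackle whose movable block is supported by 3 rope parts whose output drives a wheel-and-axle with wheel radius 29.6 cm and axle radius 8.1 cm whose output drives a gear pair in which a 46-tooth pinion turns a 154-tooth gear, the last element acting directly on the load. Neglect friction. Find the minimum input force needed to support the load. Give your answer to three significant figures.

473 N

Block-and-tackle MA = number of supporting rope parts = 3.
Wheel-and-axle MA = R/r = 29.6/8.1 = 3.6543.
Gear pair MA = 154/46 = 3.3478.
Combined ideal MA = 3 × 3.6543 × 3.3478 = 36.702.
Effort = load / MA = 17375 / 36.702 = 473.41 N.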